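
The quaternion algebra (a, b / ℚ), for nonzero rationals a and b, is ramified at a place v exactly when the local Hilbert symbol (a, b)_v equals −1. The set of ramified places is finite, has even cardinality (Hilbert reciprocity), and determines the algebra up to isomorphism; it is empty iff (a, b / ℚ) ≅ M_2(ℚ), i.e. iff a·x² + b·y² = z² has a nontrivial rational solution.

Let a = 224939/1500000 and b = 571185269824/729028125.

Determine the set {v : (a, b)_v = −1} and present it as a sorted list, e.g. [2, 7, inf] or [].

[2, 3]

Mod squares: a ≡ 66, b ≡ 5. Check v ∈ {∞, 2, 3, 5, 7, 11, 13, 23, 43}.
v=2: v_2(a)=-5, v_2(b)=6; units ≡ 1, 5 (mod 8); ε·ε+αω+βω = 0·0+-5·1+6·0 ≡ 1  ⇒  (a,b)_2 = -1.
v=13: a=13^2·(≡12), b=13^6·(≡7) mod 13; (12|13)=+1, (7|13)=-1; (−1)^{2·6·6}·(+1)^6·(-1)^2 = +1.
v=23: a=23^0·(≡5), b=23^-2·(≡11) mod 23; (5|23)=-1, (11|23)=-1; (−1)^{0·-2·11}·(-1)^-2·(-1)^0 = +1.
v=11: a=11^3·(≡10), b=11^0·(≡4) mod 11; (10|11)=-1, (4|11)=+1; (−1)^{3·0·5}·(-1)^0·(+1)^3 = +1.
v=7: a=7^0·(≡3), b=7^-2·(≡5) mod 7; (3|7)=-1, (5|7)=-1; (−1)^{0·-2·3}·(-1)^-2·(-1)^0 = +1.
v=∞: 66 > 0 and 5 > 0  ⇒  (a,b)_∞ = +1.
v=3: a=3^-1·(≡1), b=3^-2·(≡2) mod 3; (1|3)=+1, (2|3)=-1; (−1)^{-1·-2·1}·(+1)^-2·(-1)^-1 = -1.
v=43: a=43^0·(≡21), b=43^2·(≡29) mod 43; (21|43)=+1, (29|43)=-1; (−1)^{0·2·21}·(+1)^2·(-1)^0 = +1.
v=5: a=5^-6·(≡4), b=5^-5·(≡1) mod 5; (4|5)=+1, (1|5)=+1; (−1)^{-6·-5·2}·(+1)^-5·(+1)^-6 = +1.
|Ram(66, 5)| = 2, even; anisotropic at {2, 3}.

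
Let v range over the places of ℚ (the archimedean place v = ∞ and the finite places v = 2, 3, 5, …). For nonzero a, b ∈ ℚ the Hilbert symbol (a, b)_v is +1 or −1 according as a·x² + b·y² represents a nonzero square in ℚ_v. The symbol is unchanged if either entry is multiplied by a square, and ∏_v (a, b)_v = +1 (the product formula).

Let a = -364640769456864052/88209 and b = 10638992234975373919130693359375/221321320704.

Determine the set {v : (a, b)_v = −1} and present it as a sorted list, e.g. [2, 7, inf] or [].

Mod squares: a ≡ -493, b ≡ 9367. Check v ∈ {∞, 2, 3, 5, 11, 17, 19, 23, 29, 37}.
v=2: v_2(a)=2, v_2(b)=-8; units ≡ 3, 7 (mod 8); ε·ε+αω+βω = 1·1+2·0+-8·1 ≡ 1  ⇒  (a,b)_2 = -1.
v=17: a=17^1·(≡12), b=17^3·(≡5) mod 17; (12|17)=-1, (5|17)=-1; (−1)^{1·3·8}·(-1)^3·(-1)^1 = +1.
v=3: a=3^-6·(≡2), b=3^-10·(≡1) mod 3; (2|3)=-1, (1|3)=+1; (−1)^{-6·-10·1}·(-1)^-10·(+1)^-6 = +1.
v=19: a=19^2·(≡9), b=19^3·(≡12) mod 19; (9|19)=+1, (12|19)=-1; (−1)^{2·3·9}·(+1)^3·(-1)^2 = +1.
v=37: a=37^2·(≡9), b=37^4·(≡17) mod 37; (9|37)=+1, (17|37)=-1; (−1)^{2·4·18}·(+1)^4·(-1)^2 = +1.
v=29: a=29^5·(≡17), b=29^7·(≡20) mod 29; (17|29)=-1, (20|29)=+1; (−1)^{5·7·14}·(-1)^7·(+1)^5 = -1.
v=∞: -493 < 0 and 9367 > 0  ⇒  (a,b)_∞ = +1.
v=11: a=11^-2·(≡8), b=11^-4·(≡10) mod 11; (8|11)=-1, (10|11)=-1; (−1)^{-2·-4·5}·(-1)^-4·(-1)^-2 = +1.
v=23: a=23^2·(≡4), b=23^0·(≡16) mod 23; (4|23)=+1, (16|23)=+1; (−1)^{2·0·11}·(+1)^0·(+1)^2 = +1.
v=5: a=5^0·(≡2), b=5^10·(≡2) mod 5; (2|5)=-1, (2|5)=-1; (−1)^{0·10·2}·(-1)^10·(-1)^0 = +1.
Ram(-493, 9367) = {2, 29}; no ℚ_2-point on the conic.

[2, 29]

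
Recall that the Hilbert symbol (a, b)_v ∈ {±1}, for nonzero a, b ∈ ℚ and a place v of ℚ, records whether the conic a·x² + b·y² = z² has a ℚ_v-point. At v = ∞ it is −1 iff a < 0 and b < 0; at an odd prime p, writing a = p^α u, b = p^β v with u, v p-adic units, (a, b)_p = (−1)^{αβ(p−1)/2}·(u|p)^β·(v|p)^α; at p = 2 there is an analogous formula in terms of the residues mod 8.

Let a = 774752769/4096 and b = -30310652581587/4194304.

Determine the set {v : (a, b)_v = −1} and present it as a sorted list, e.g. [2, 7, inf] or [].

[3, 7]

(a, b) ≡ (41, -19803) mod (ℚ^×)²; places V = {2, 3, 7, 23, 41, ∞}.
(a,b)_2: α=-12, β=-22; u≡1, v≡5 (mod 8); ε(u)ε(v)=0·0, αω(v)=-12·1, βω(u)=-22·0; sum ≡ 0  ⇒  +1.
(a,b)_23: α=2, u≡18; β=3, v≡13 (mod 23); (18|23)=+1, (13|23)=+1; sign (−1)^0·+1^3·+1^2 = +1.
(a,b)_3: α=6, u≡2; β=11, v≡2 (mod 3); (2|3)=-1, (2|3)=-1; sign (−1)^0·-1^11·-1^6 = -1.
(a,b)_41: α=1, u≡10; β=1, v≡8 (mod 41); (10|41)=+1, (8|41)=+1; sign (−1)^0·+1^1·+1^1 = +1.
(a,b)_∞: sgn(41)=+, sgn(-19803)=−, so +1.
(a,b)_7: α=2, u≡3; β=3, v≡6 (mod 7); (3|7)=-1, (6|7)=-1; sign (−1)^0·-1^3·-1^2 = -1.
(41, -19803 / ℚ) ramifies at {3, 7}: a division algebra.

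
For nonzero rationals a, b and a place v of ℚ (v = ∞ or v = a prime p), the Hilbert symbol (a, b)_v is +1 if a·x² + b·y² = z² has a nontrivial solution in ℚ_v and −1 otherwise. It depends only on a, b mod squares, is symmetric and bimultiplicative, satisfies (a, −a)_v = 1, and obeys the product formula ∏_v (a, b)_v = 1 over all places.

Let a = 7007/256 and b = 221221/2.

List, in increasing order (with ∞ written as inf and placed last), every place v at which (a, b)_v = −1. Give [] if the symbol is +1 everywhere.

[7, 11, 13, 17]

Mod squares: a ≡ 143, b ≡ 2618. Check v ∈ {∞, 2, 7, 11, 13, 17}.
v=17: a=17^0·(≡3), b=17^1·(≡4) mod 17; (3|17)=-1, (4|17)=+1; (−1)^{0·1·8}·(-1)^1·(+1)^0 = -1.
v=11: a=11^1·(≡7), b=11^1·(≡7) mod 11; (7|11)=-1, (7|11)=-1; (−1)^{1·1·5}·(-1)^1·(-1)^1 = -1.
v=∞: 143 > 0 and 2618 > 0  ⇒  (a,b)_∞ = +1.
v=13: a=13^1·(≡5), b=13^2·(≡11) mod 13; (5|13)=-1, (11|13)=-1; (−1)^{1·2·6}·(-1)^2·(-1)^1 = -1.
v=2: v_2(a)=-8, v_2(b)=-1; units ≡ 7, 5 (mod 8); ε·ε+αω+βω = 1·0+-8·1+-1·0 ≡ 0  ⇒  (a,b)_2 = +1.
v=7: a=7^2·(≡6), b=7^1·(≡6) mod 7; (6|7)=-1, (6|7)=-1; (−1)^{2·1·3}·(-1)^1·(-1)^2 = -1.
Ram(143, 2618) = {7, 11, 13, 17}; no ℚ_7-point on the conic.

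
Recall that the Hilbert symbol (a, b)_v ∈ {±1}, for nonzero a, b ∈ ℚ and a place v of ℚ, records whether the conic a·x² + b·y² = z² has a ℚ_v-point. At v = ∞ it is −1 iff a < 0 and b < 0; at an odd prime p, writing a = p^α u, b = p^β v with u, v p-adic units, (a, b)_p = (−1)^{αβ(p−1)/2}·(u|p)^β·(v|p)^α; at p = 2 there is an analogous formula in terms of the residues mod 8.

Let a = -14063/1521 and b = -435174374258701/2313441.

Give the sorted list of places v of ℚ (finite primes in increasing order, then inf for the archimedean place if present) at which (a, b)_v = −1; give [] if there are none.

[7, 11, 41, inf]

(a, b) ≡ (-287, -1309) mod (ℚ^×)²; places V = {2, 3, 7, 11, 13, 17, 41, ∞}.
(a,b)_2: α=0, β=0; u≡1, v≡3 (mod 8); ε(u)ε(v)=0·1, αω(v)=0·1, βω(u)=0·0; sum ≡ 0  ⇒  +1.
(a,b)_3: α=-2, u≡1; β=-4, v≡2 (mod 3); (1|3)=+1, (2|3)=-1; sign (−1)^0·+1^-4·-1^-2 = +1.
(a,b)_7: α=3, u≡4; β=7, v≡4 (mod 7); (4|7)=+1, (4|7)=+1; sign (−1)^1·+1^7·+1^3 = -1.
(a,b)_∞: sgn(-287)=−, sgn(-1309)=−, so -1.
(a,b)_17: α=0, u≡8; β=1, v≡13 (mod 17); (8|17)=+1, (13|17)=+1; sign (−1)^0·+1^1·+1^0 = +1.
(a,b)_41: α=1, u≡27; β=4, v≡14 (mod 41); (27|41)=-1, (14|41)=-1; sign (−1)^0·-1^4·-1^1 = -1.
(a,b)_11: α=0, u≡2; β=1, v≡6 (mod 11); (2|11)=-1, (6|11)=-1; sign (−1)^0·-1^1·-1^0 = -1.
(a,b)_13: α=-2, u≡9; β=-4, v≡9 (mod 13); (9|13)=+1, (9|13)=+1; sign (−1)^0·+1^-4·+1^-2 = +1.
(-287, -1309 / ℚ) ramifies at {7, 11, 41, ∞}: a division algebra.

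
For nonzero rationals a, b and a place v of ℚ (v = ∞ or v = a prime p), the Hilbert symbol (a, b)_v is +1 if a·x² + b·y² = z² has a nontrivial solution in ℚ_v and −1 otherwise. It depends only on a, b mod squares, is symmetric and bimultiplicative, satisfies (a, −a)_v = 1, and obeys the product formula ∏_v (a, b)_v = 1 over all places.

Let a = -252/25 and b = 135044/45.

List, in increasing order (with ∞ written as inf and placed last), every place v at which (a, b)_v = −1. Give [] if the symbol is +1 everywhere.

Mod squares: a ≡ -7, b ≡ 3445. Check v ∈ {∞, 2, 3, 5, 7, 13, 53}.
v=5: a=5^-2·(≡3), b=5^-1·(≡1) mod 5; (3|5)=-1, (1|5)=+1; (−1)^{-2·-1·2}·(-1)^-1·(+1)^-2 = -1.
v=53: a=53^0·(≡9), b=53^1·(≡26) mod 53; (9|53)=+1, (26|53)=-1; (−1)^{0·1·26}·(+1)^1·(-1)^0 = +1.
v=2: v_2(a)=2, v_2(b)=2; units ≡ 1, 5 (mod 8); ε·ε+αω+βω = 0·0+2·1+2·0 ≡ 0  ⇒  (a,b)_2 = +1.
v=7: a=7^1·(≡5), b=7^2·(≡4) mod 7; (5|7)=-1, (4|7)=+1; (−1)^{1·2·3}·(-1)^2·(+1)^1 = +1.
v=∞: -7 < 0 and 3445 > 0  ⇒  (a,b)_∞ = +1.
v=3: a=3^2·(≡2), b=3^-2·(≡1) mod 3; (2|3)=-1, (1|3)=+1; (−1)^{2·-2·1}·(-1)^-2·(+1)^2 = +1.
v=13: a=13^0·(≡5), b=13^1·(≡11) mod 13; (5|13)=-1, (11|13)=-1; (−1)^{0·1·6}·(-1)^1·(-1)^0 = -1.
|Ram(-7, 3445)| = 2, even; anisotropic at {5, 13}.

[5, 13]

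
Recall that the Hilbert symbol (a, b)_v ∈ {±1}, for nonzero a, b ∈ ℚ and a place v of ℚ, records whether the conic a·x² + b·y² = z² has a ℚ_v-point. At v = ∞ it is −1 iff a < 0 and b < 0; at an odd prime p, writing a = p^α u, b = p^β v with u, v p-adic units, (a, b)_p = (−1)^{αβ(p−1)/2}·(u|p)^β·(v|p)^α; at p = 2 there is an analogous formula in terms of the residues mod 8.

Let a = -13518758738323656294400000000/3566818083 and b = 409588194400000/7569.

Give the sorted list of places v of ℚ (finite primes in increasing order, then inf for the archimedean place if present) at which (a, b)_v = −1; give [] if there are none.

[5, 17]

(a, b) ≡ (-3, 22015) mod (ℚ^×)²; places V = {2, 3, 5, 7, 11, 17, 29, 31, 37, 41, ∞}.
(a,b)_11: α=6, u≡8; β=2, v≡3 (mod 11); (8|11)=-1, (3|11)=+1; sign (−1)^0·-1^2·+1^6 = +1.
(a,b)_17: α=2, u≡3; β=1, v≡14 (mod 17); (3|17)=-1, (14|17)=-1; sign (−1)^0·-1^1·-1^2 = -1.
(a,b)_41: α=-2, u≡38; β=0, v≡1 (mod 41); (38|41)=-1, (1|41)=+1; sign (−1)^0·-1^0·+1^-2 = +1.
(a,b)_3: α=-1, u≡2; β=-2, v≡1 (mod 3); (2|3)=-1, (1|3)=+1; sign (−1)^0·-1^-2·+1^-1 = +1.
(a,b)_5: α=8, u≡2; β=5, v≡2 (mod 5); (2|5)=-1, (2|5)=-1; sign (−1)^0·-1^5·-1^8 = -1.
(a,b)_7: α=2, u≡1; β=1, v≡4 (mod 7); (1|7)=+1, (4|7)=+1; sign (−1)^0·+1^1·+1^2 = +1.
(a,b)_31: α=2, u≡20; β=2, v≡4 (mod 31); (20|31)=+1, (4|31)=+1; sign (−1)^0·+1^2·+1^2 = +1.
(a,b)_37: α=2, u≡10; β=1, v≡4 (mod 37); (10|37)=+1, (4|37)=+1; sign (−1)^0·+1^1·+1^2 = +1.
(a,b)_2: α=20, β=8; u≡5, v≡7 (mod 8); ε(u)ε(v)=0·1, αω(v)=20·0, βω(u)=8·1; sum ≡ 0  ⇒  +1.
(a,b)_∞: sgn(-3)=−, sgn(22015)=+, so +1.
(a,b)_29: α=-4, u≡10; β=-2, v≡1 (mod 29); (10|29)=-1, (1|29)=+1; sign (−1)^0·-1^-2·+1^-4 = +1.
(-3, 22015 / ℚ) ramifies at {5, 17}: a division algebra.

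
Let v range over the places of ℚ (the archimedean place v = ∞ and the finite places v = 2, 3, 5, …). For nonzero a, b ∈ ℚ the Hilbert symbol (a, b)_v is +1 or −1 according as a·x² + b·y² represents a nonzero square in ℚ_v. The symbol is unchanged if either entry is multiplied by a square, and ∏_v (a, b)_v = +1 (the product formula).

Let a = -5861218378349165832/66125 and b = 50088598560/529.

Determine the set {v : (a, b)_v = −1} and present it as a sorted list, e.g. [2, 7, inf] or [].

[2, 13]

Mod squares: a ≡ -10010, b ≡ 210. Check v ∈ {∞, 2, 3, 5, 7, 11, 13, 23}.
v=13: a=13^5·(≡3), b=13^2·(≡7) mod 13; (3|13)=+1, (7|13)=-1; (−1)^{5·2·6}·(+1)^2·(-1)^5 = -1.
v=2: v_2(a)=3, v_2(b)=5; units ≡ 3, 1 (mod 8); ε·ε+αω+βω = 1·0+3·0+5·1 ≡ 1  ⇒  (a,b)_2 = -1.
v=11: a=11^5·(≡5), b=11^2·(≡5) mod 11; (5|11)=+1, (5|11)=+1; (−1)^{5·2·5}·(+1)^2·(+1)^5 = +1.
v=23: a=23^-2·(≡18), b=23^-2·(≡18) mod 23; (18|23)=+1, (18|23)=+1; (−1)^{-2·-2·11}·(+1)^-2·(+1)^-2 = +1.
v=5: a=5^-3·(≡2), b=5^1·(≡3) mod 5; (2|5)=-1, (3|5)=-1; (−1)^{-3·1·2}·(-1)^1·(-1)^-3 = +1.
v=7: a=7^5·(≡3), b=7^1·(≡2) mod 7; (3|7)=-1, (2|7)=+1; (−1)^{5·1·3}·(-1)^1·(+1)^5 = +1.
v=∞: -10010 < 0 and 210 > 0  ⇒  (a,b)_∞ = +1.
v=3: a=3^6·(≡1), b=3^7·(≡1) mod 3; (1|3)=+1, (1|3)=+1; (−1)^{6·7·1}·(+1)^7·(+1)^6 = +1.
Ram(-10010, 210) = {2, 13}; no ℚ_2-point on the conic.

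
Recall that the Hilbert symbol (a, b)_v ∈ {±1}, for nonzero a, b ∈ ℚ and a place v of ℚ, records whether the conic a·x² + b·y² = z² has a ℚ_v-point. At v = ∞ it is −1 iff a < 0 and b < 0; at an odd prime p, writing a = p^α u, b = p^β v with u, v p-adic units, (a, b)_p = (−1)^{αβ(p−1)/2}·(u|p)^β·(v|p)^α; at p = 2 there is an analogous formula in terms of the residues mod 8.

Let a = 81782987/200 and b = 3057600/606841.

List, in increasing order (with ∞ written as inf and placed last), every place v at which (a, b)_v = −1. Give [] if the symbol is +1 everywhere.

[2, 11, 29, 37]

Mod squares: a ≡ 967846, b ≡ 39. Check v ∈ {∞, 2, 3, 5, 7, 11, 13, 19, 29, 37, 41}.
v=7: a=7^0·(≡5), b=7^2·(≡4) mod 7; (5|7)=-1, (4|7)=+1; (−1)^{0·2·3}·(-1)^2·(+1)^0 = +1.
v=3: a=3^0·(≡1), b=3^1·(≡1) mod 3; (1|3)=+1, (1|3)=+1; (−1)^{0·1·1}·(+1)^1·(+1)^0 = +1.
v=13: a=13^2·(≡10), b=13^1·(≡4) mod 13; (10|13)=+1, (4|13)=+1; (−1)^{2·1·6}·(+1)^1·(+1)^2 = +1.
v=29: a=29^1·(≡20), b=29^0·(≡19) mod 29; (20|29)=+1, (19|29)=-1; (−1)^{1·0·14}·(+1)^0·(-1)^1 = -1.
v=11: a=11^1·(≡8), b=11^0·(≡10) mod 11; (8|11)=-1, (10|11)=-1; (−1)^{1·0·5}·(-1)^0·(-1)^1 = -1.
v=41: a=41^1·(≡5), b=41^-2·(≡2) mod 41; (5|41)=+1, (2|41)=+1; (−1)^{1·-2·20}·(+1)^-2·(+1)^1 = +1.
v=∞: 967846 > 0 and 39 > 0  ⇒  (a,b)_∞ = +1.
v=19: a=19^0·(≡9), b=19^-2·(≡7) mod 19; (9|19)=+1, (7|19)=+1; (−1)^{0·-2·9}·(+1)^-2·(+1)^0 = +1.
v=5: a=5^-2·(≡4), b=5^2·(≡4) mod 5; (4|5)=+1, (4|5)=+1; (−1)^{-2·2·2}·(+1)^2·(+1)^-2 = +1.
v=2: v_2(a)=-3, v_2(b)=6; units ≡ 3, 7 (mod 8); ε·ε+αω+βω = 1·1+-3·0+6·1 ≡ 1  ⇒  (a,b)_2 = -1.
v=37: a=37^1·(≡3), b=37^0·(≡17) mod 37; (3|37)=+1, (17|37)=-1; (−1)^{1·0·18}·(+1)^0·(-1)^1 = -1.
Ram(967846, 39) = {2, 11, 29, 37}; no ℚ_2-point on the conic.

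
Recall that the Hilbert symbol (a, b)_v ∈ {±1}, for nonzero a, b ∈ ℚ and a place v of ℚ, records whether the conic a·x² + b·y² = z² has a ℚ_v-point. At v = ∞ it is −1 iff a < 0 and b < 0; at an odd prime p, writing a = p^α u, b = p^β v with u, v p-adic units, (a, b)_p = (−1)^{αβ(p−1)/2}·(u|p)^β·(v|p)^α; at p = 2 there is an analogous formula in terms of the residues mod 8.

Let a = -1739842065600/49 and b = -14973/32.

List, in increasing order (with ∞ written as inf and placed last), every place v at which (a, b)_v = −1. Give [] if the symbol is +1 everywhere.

[2, 7, 31, inf]

(a, b) ≡ (-2139, -29946) mod (ℚ^×)²; places V = {2, 3, 5, 7, 23, 31, ∞}.
(a,b)_23: α=3, u≡14; β=1, v≡12 (mod 23); (14|23)=-1, (12|23)=+1; sign (−1)^1·-1^1·+1^3 = +1.
(a,b)_∞: sgn(-2139)=−, sgn(-29946)=−, so -1.
(a,b)_5: α=2, u≡4; β=0, v≡1 (mod 5); (4|5)=+1, (1|5)=+1; sign (−1)^0·+1^0·+1^2 = +1.
(a,b)_7: α=-2, u≡5; β=1, v≡6 (mod 7); (5|7)=-1, (6|7)=-1; sign (−1)^0·-1^1·-1^-2 = -1.
(a,b)_31: α=3, u≡30; β=1, v≡13 (mod 31); (30|31)=-1, (13|31)=-1; sign (−1)^1·-1^1·-1^3 = -1.
(a,b)_2: α=6, β=-5; u≡5, v≡3 (mod 8); ε(u)ε(v)=0·1, αω(v)=6·1, βω(u)=-5·1; sum ≡ 1  ⇒  -1.
(a,b)_3: α=1, u≡1; β=1, v≡2 (mod 3); (1|3)=+1, (2|3)=-1; sign (−1)^1·+1^1·-1^1 = +1.
|Ram(-2139, -29946)| = 4, even; anisotropic at {2, 7, 31, ∞}.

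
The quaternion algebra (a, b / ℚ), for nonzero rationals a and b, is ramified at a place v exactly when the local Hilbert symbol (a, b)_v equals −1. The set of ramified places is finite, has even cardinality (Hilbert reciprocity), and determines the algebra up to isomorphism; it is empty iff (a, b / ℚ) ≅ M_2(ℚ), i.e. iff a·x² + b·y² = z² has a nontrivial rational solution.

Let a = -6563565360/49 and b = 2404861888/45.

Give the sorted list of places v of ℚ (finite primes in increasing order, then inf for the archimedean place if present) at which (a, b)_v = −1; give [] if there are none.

[11, 17, 29, 41]

Mod squares: a ≡ -27115, b ≡ 1111715. Check v ∈ {∞, 2, 3, 5, 7, 11, 13, 17, 29, 41}.
v=5: a=5^1·(≡2), b=5^-1·(≡2) mod 5; (2|5)=-1, (2|5)=-1; (−1)^{1·-1·2}·(-1)^-1·(-1)^1 = +1.
v=3: a=3^2·(≡2), b=3^-2·(≡2) mod 3; (2|3)=-1, (2|3)=-1; (−1)^{2·-2·1}·(-1)^-2·(-1)^2 = +1.
v=11: a=11^1·(≡7), b=11^1·(≡7) mod 11; (7|11)=-1, (7|11)=-1; (−1)^{1·1·5}·(-1)^1·(-1)^1 = -1.
v=7: a=7^-2·(≡5), b=7^0·(≡3) mod 7; (5|7)=-1, (3|7)=-1; (−1)^{-2·0·3}·(-1)^0·(-1)^-2 = +1.
v=∞: -27115 < 0 and 1111715 > 0  ⇒  (a,b)_∞ = +1.
v=41: a=41^2·(≡35), b=41^1·(≡19) mod 41; (35|41)=-1, (19|41)=-1; (−1)^{2·1·20}·(-1)^1·(-1)^2 = -1.
v=13: a=13^0·(≡9), b=13^2·(≡8) mod 13; (9|13)=+1, (8|13)=-1; (−1)^{0·2·6}·(+1)^2·(-1)^0 = +1.
v=17: a=17^1·(≡7), b=17^1·(≡13) mod 17; (7|17)=-1, (13|17)=+1; (−1)^{1·1·8}·(-1)^1·(+1)^1 = -1.
v=2: v_2(a)=4, v_2(b)=6; units ≡ 5, 3 (mod 8); ε·ε+αω+βω = 0·1+4·1+6·1 ≡ 0  ⇒  (a,b)_2 = +1.
v=29: a=29^1·(≡4), b=29^1·(≡12) mod 29; (4|29)=+1, (12|29)=-1; (−1)^{1·1·14}·(+1)^1·(-1)^1 = -1.
|Ram(-27115, 1111715)| = 4, even; anisotropic at {11, 17, 29, 41}.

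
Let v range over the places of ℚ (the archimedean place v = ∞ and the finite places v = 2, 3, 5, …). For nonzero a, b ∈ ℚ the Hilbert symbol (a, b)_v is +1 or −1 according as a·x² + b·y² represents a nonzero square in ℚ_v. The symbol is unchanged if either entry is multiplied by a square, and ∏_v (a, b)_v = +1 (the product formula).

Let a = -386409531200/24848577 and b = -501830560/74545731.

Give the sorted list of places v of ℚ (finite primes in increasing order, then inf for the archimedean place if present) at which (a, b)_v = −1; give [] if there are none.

[2, 3, 11, inf]

(a, b) ≡ (-1309, -510) mod (ℚ^×)²; places V = {2, 3, 5, 7, 11, 13, 17, 23, 31, ∞}.
(a,b)_3: α=-2, u≡2; β=-3, v≡1 (mod 3); (2|3)=-1, (1|3)=+1; sign (−1)^0·-1^-3·+1^-2 = -1.
(a,b)_2: α=6, β=5; u≡3, v≡1 (mod 8); ε(u)ε(v)=1·0, αω(v)=6·0, βω(u)=5·1; sum ≡ 1  ⇒  -1.
(a,b)_31: α=-2, u≡30; β=-2, v≡29 (mod 31); (30|31)=-1, (29|31)=-1; sign (−1)^0·-1^-2·-1^-2 = +1.
(a,b)_7: α=3, u≡1; β=2, v≡1 (mod 7); (1|7)=+1, (1|7)=+1; sign (−1)^0·+1^2·+1^3 = +1.
(a,b)_23: α=2, u≡16; β=2, v≡20 (mod 23); (16|23)=+1, (20|23)=-1; sign (−1)^0·+1^2·-1^2 = +1.
(a,b)_∞: sgn(-1309)=−, sgn(-510)=−, so -1.
(a,b)_13: α=-2, u≡3; β=-2, v≡9 (mod 13); (3|13)=+1, (9|13)=+1; sign (−1)^0·+1^-2·+1^-2 = +1.
(a,b)_11: α=3, u≡2; β=2, v≡2 (mod 11); (2|11)=-1, (2|11)=-1; sign (−1)^0·-1^2·-1^3 = -1.
(a,b)_5: α=2, u≡1; β=1, v≡3 (mod 5); (1|5)=+1, (3|5)=-1; sign (−1)^0·+1^1·-1^2 = +1.
(a,b)_17: α=-1, u≡2; β=-1, v≡16 (mod 17); (2|17)=+1, (16|17)=+1; sign (−1)^0·+1^-1·+1^-1 = +1.
(-1309, -510 / ℚ) ramifies at {2, 3, 11, ∞}: a division algebra.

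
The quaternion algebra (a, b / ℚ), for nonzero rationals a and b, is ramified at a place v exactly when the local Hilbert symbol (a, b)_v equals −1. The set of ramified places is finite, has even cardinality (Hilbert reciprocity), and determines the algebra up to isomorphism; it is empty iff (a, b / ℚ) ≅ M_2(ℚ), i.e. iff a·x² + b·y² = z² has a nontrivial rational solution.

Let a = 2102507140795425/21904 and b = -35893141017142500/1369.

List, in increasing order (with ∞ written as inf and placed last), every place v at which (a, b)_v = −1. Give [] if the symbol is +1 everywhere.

[7, 17]

(a, b) ≡ (377, -1390753) mod (ℚ^×)²; places V = {2, 3, 5, 7, 13, 17, 29, 31, 37, ∞}.
(a,b)_5: α=2, u≡3; β=4, v≡3 (mod 5); (3|5)=-1, (3|5)=-1; sign (−1)^0·-1^4·-1^2 = +1.
(a,b)_∞: sgn(377)=+, sgn(-1390753)=−, so +1.
(a,b)_37: α=-2, u≡33; β=-2, v≡11 (mod 37); (33|37)=+1, (11|37)=+1; sign (−1)^0·+1^-2·+1^-2 = +1.
(a,b)_31: α=0, u≡10; β=1, v≡10 (mod 31); (10|31)=+1, (10|31)=+1; sign (−1)^0·+1^1·+1^0 = +1.
(a,b)_3: α=8, u≡2; β=6, v≡2 (mod 3); (2|3)=-1, (2|3)=-1; sign (−1)^0·-1^6·-1^8 = +1.
(a,b)_2: α=-4, β=2; u≡1, v≡7 (mod 8); ε(u)ε(v)=0·1, αω(v)=-4·0, βω(u)=2·0; sum ≡ 0  ⇒  +1.
(a,b)_7: α=6, u≡5; β=3, v≡1 (mod 7); (5|7)=-1, (1|7)=+1; sign (−1)^0·-1^3·+1^6 = -1.
(a,b)_13: α=1, u≡10; β=1, v≡10 (mod 13); (10|13)=+1, (10|13)=+1; sign (−1)^0·+1^1·+1^1 = +1.
(a,b)_17: α=2, u≡7; β=3, v≡11 (mod 17); (7|17)=-1, (11|17)=-1; sign (−1)^0·-1^3·-1^2 = -1.
(a,b)_29: α=1, u≡9; β=1, v≡5 (mod 29); (9|29)=+1, (5|29)=+1; sign (−1)^0·+1^1·+1^1 = +1.
Ram(377, -1390753) = {7, 17}; no ℚ_7-point on the conic.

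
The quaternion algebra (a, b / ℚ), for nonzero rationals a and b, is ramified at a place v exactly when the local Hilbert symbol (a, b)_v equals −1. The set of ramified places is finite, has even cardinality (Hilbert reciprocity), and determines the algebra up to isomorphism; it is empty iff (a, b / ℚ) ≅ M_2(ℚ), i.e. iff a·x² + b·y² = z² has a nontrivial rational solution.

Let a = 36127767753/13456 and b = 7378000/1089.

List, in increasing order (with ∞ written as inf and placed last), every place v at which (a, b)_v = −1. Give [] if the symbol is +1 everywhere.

[5, 7]

Mod squares: a ≡ 217, b ≡ 18445. Check v ∈ {∞, 2, 3, 5, 7, 11, 17, 23, 29, 31}.
v=7: a=7^1·(≡6), b=7^1·(≡6) mod 7; (6|7)=-1, (6|7)=-1; (−1)^{1·1·3}·(-1)^1·(-1)^1 = -1.
v=17: a=17^2·(≡1), b=17^1·(≡7) mod 17; (1|17)=+1, (7|17)=-1; (−1)^{2·1·8}·(+1)^1·(-1)^2 = +1.
v=29: a=29^-2·(≡18), b=29^0·(≡25) mod 29; (18|29)=-1, (25|29)=+1; (−1)^{-2·0·14}·(-1)^0·(+1)^-2 = +1.
v=3: a=3^2·(≡1), b=3^-2·(≡1) mod 3; (1|3)=+1, (1|3)=+1; (−1)^{2·-2·1}·(+1)^-2·(+1)^2 = +1.
v=11: a=11^2·(≡6), b=11^-2·(≡4) mod 11; (6|11)=-1, (4|11)=+1; (−1)^{2·-2·5}·(-1)^-2·(+1)^2 = +1.
v=∞: 217 > 0 and 18445 > 0  ⇒  (a,b)_∞ = +1.
v=2: v_2(a)=-4, v_2(b)=4; units ≡ 1, 5 (mod 8); ε·ε+αω+βω = 0·0+-4·1+4·0 ≡ 0  ⇒  (a,b)_2 = +1.
v=23: a=23^2·(≡5), b=23^0·(≡19) mod 23; (5|23)=-1, (19|23)=-1; (−1)^{2·0·11}·(-1)^0·(-1)^2 = +1.
v=5: a=5^0·(≡3), b=5^3·(≡1) mod 5; (3|5)=-1, (1|5)=+1; (−1)^{0·3·2}·(-1)^3·(+1)^0 = -1.
v=31: a=31^1·(≡1), b=31^1·(≡11) mod 31; (1|31)=+1, (11|31)=-1; (−1)^{1·1·15}·(+1)^1·(-1)^1 = +1.
(217, 18445 / ℚ) ramifies at {5, 7}: a division algebra.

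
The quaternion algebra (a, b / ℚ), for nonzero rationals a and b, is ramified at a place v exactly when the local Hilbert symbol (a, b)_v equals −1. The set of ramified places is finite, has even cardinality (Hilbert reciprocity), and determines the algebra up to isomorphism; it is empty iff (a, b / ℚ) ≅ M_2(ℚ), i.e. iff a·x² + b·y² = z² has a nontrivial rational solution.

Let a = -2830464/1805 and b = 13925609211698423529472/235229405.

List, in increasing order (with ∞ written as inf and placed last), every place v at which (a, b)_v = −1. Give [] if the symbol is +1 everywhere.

(a, b) ≡ (-2730, 65) mod (ℚ^×)²; places V = {2, 3, 5, 7, 13, 19, ∞}.
(a,b)_3: α=5, u≡2; β=0, v≡2 (mod 3); (2|3)=-1, (2|3)=-1; sign (−1)^0·-1^0·-1^5 = -1.
(a,b)_7: α=1, u≡4; β=8, v≡1 (mod 7); (4|7)=+1, (1|7)=+1; sign (−1)^0·+1^8·+1^1 = +1.
(a,b)_13: α=1, u≡2; β=3, v≡6 (mod 13); (2|13)=-1, (6|13)=-1; sign (−1)^0·-1^3·-1^1 = +1.
(a,b)_∞: sgn(-2730)=−, sgn(65)=+, so +1.
(a,b)_2: α=7, β=40; u≡3, v≡1 (mod 8); ε(u)ε(v)=1·0, αω(v)=7·0, βω(u)=40·1; sum ≡ 0  ⇒  +1.
(a,b)_19: α=-2, u≡16; β=-6, v≡12 (mod 19); (16|19)=+1, (12|19)=-1; sign (−1)^0·+1^-6·-1^-2 = +1.
(a,b)_5: α=-1, u≡1; β=-1, v≡2 (mod 5); (1|5)=+1, (2|5)=-1; sign (−1)^0·+1^-1·-1^-1 = -1.
|Ram(-2730, 65)| = 2, even; anisotropic at {3, 5}.

[3, 5]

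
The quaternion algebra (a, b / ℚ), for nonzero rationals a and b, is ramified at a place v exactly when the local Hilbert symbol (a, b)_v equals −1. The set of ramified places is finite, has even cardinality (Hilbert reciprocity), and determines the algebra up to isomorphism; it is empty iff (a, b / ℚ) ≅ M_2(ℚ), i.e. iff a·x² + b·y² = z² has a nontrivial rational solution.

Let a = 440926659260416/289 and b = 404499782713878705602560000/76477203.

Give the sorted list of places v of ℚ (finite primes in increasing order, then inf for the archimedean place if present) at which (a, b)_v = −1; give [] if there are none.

[2, 19, 29, 37]

(a, b) ≡ (259, 122322) mod (ℚ^×)²; places V = {2, 3, 5, 7, 11, 17, 19, 29, 37, ∞}.
(a,b)_2: α=12, β=23; u≡3, v≡1 (mod 8); ε(u)ε(v)=1·0, αω(v)=12·0, βω(u)=23·1; sum ≡ 1  ⇒  -1.
(a,b)_29: α=2, u≡19; β=3, v≡1 (mod 29); (19|29)=-1, (1|29)=+1; sign (−1)^0·-1^3·+1^2 = -1.
(a,b)_11: α=0, u≡7; β=-2, v≡7 (mod 11); (7|11)=-1, (7|11)=-1; sign (−1)^0·-1^-2·-1^0 = +1.
(a,b)_19: α=2, u≡13; β=1, v≡1 (mod 19); (13|19)=-1, (1|19)=+1; sign (−1)^0·-1^1·+1^2 = -1.
(a,b)_17: α=-2, u≡4; β=-2, v≡11 (mod 17); (4|17)=+1, (11|17)=-1; sign (−1)^0·+1^-2·-1^-2 = +1.
(a,b)_37: α=3, u≡28; β=5, v≡15 (mod 37); (28|37)=+1, (15|37)=-1; sign (−1)^0·+1^5·-1^3 = -1.
(a,b)_3: α=0, u≡1; β=-7, v≡1 (mod 3); (1|3)=+1, (1|3)=+1; sign (−1)^0·+1^-7·+1^0 = +1.
(a,b)_5: α=0, u≡4; β=4, v≡2 (mod 5); (4|5)=+1, (2|5)=-1; sign (−1)^0·+1^4·-1^0 = +1.
(a,b)_∞: sgn(259)=+, sgn(122322)=+, so +1.
(a,b)_7: α=1, u≡2; β=4, v≡4 (mod 7); (2|7)=+1, (4|7)=+1; sign (−1)^0·+1^4·+1^1 = +1.
|Ram(259, 122322)| = 4, even; anisotropic at {2, 19, 29, 37}.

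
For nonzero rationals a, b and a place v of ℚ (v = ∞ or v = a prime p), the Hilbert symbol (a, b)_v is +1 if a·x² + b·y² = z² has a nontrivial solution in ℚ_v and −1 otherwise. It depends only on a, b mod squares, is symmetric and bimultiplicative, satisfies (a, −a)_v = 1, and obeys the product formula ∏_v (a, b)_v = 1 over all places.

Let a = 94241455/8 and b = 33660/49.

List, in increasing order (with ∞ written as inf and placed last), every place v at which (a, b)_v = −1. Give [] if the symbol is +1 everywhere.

[2, 11]

(a, b) ≡ (110, 935) mod (ℚ^×)²; places V = {2, 3, 5, 7, 11, 17, ∞}.
(a,b)_7: α=2, u≡3; β=-2, v≡4 (mod 7); (3|7)=-1, (4|7)=+1; sign (−1)^0·-1^-2·+1^2 = +1.
(a,b)_3: α=0, u≡2; β=2, v≡2 (mod 3); (2|3)=-1, (2|3)=-1; sign (−1)^0·-1^2·-1^0 = +1.
(a,b)_2: α=-3, β=2; u≡7, v≡7 (mod 8); ε(u)ε(v)=1·1, αω(v)=-3·0, βω(u)=2·0; sum ≡ 1  ⇒  -1.
(a,b)_11: α=3, u≡8; β=1, v≡7 (mod 11); (8|11)=-1, (7|11)=-1; sign (−1)^1·-1^1·-1^3 = -1.
(a,b)_5: α=1, u≡2; β=1, v≡3 (mod 5); (2|5)=-1, (3|5)=-1; sign (−1)^0·-1^1·-1^1 = +1.
(a,b)_∞: sgn(110)=+, sgn(935)=+, so +1.
(a,b)_17: α=2, u≡15; β=1, v≡13 (mod 17); (15|17)=+1, (13|17)=+1; sign (−1)^0·+1^1·+1^2 = +1.
Ram(110, 935) = {2, 11}; no ℚ_2-point on the conic.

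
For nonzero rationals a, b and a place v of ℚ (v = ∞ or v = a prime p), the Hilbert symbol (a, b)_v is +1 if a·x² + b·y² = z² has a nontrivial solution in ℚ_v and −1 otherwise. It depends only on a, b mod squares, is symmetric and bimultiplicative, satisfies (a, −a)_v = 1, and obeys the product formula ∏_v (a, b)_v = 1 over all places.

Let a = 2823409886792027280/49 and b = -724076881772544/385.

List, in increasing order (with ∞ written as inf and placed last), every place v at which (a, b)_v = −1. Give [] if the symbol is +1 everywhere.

Mod squares: a ≡ 10545, b ≡ -26565. Check v ∈ {∞, 2, 3, 5, 7, 11, 19, 23, 37}.
v=∞: 10545 > 0 and -26565 < 0  ⇒  (a,b)_∞ = +1.
v=19: a=19^3·(≡9), b=19^2·(≡7) mod 19; (9|19)=+1, (7|19)=+1; (−1)^{3·2·9}·(+1)^2·(+1)^3 = +1.
v=23: a=23^4·(≡10), b=23^1·(≡3) mod 23; (10|23)=-1, (3|23)=+1; (−1)^{4·1·11}·(-1)^1·(+1)^4 = -1.
v=37: a=37^3·(≡28), b=37^2·(≡21) mod 37; (28|37)=+1, (21|37)=+1; (−1)^{3·2·18}·(+1)^2·(+1)^3 = +1.
v=2: v_2(a)=4, v_2(b)=18; units ≡ 1, 3 (mod 8); ε·ε+αω+βω = 0·1+4·1+18·0 ≡ 0  ⇒  (a,b)_2 = +1.
v=5: a=5^1·(≡4), b=5^-1·(≡3) mod 5; (4|5)=+1, (3|5)=-1; (−1)^{1·-1·2}·(+1)^-1·(-1)^1 = -1.
v=3: a=3^1·(≡2), b=3^5·(≡1) mod 3; (2|3)=-1, (1|3)=+1; (−1)^{1·5·1}·(-1)^5·(+1)^1 = +1.
v=11: a=11^2·(≡7), b=11^-1·(≡4) mod 11; (7|11)=-1, (4|11)=+1; (−1)^{2·-1·5}·(-1)^-1·(+1)^2 = -1.
v=7: a=7^-2·(≡6), b=7^-1·(≡6) mod 7; (6|7)=-1, (6|7)=-1; (−1)^{-2·-1·3}·(-1)^-1·(-1)^-2 = -1.
(10545, -26565 / ℚ) ramifies at {5, 7, 11, 23}: a division algebra.

[5, 7, 11, 23]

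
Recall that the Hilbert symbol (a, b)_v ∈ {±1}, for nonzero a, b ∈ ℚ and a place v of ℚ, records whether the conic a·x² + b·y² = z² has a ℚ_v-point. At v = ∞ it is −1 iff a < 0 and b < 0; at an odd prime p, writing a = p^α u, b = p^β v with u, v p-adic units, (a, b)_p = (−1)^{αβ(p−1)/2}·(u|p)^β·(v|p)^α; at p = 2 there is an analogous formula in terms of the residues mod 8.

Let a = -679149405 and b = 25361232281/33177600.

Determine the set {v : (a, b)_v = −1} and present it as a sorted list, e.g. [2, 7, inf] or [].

[11, 17, 29, 41]

Mod squares: a ≡ -623645, b ≡ 41. Check v ∈ {∞, 2, 3, 5, 7, 11, 17, 19, 23, 29, 41}.
v=29: a=29^1·(≡5), b=29^0·(≡12) mod 29; (5|29)=+1, (12|29)=-1; (−1)^{1·0·14}·(+1)^0·(-1)^1 = -1.
v=∞: -623645 < 0 and 41 > 0  ⇒  (a,b)_∞ = +1.
v=2: v_2(a)=0, v_2(b)=-14; units ≡ 3, 1 (mod 8); ε·ε+αω+βω = 1·0+0·0+-14·1 ≡ 0  ⇒  (a,b)_2 = +1.
v=7: a=7^0·(≡3), b=7^2·(≡5) mod 7; (3|7)=-1, (5|7)=-1; (−1)^{0·2·3}·(-1)^2·(-1)^0 = +1.
v=19: a=19^0·(≡9), b=19^2·(≡14) mod 19; (9|19)=+1, (14|19)=-1; (−1)^{0·2·9}·(+1)^2·(-1)^0 = +1.
v=23: a=23^1·(≡16), b=23^0·(≡6) mod 23; (16|23)=+1, (6|23)=+1; (−1)^{1·0·11}·(+1)^0·(+1)^1 = +1.
v=17: a=17^1·(≡1), b=17^2·(≡14) mod 17; (1|17)=+1, (14|17)=-1; (−1)^{1·2·8}·(+1)^2·(-1)^1 = -1.
v=11: a=11^3·(≡2), b=11^2·(≡7) mod 11; (2|11)=-1, (7|11)=-1; (−1)^{3·2·5}·(-1)^2·(-1)^3 = -1.
v=41: a=41^0·(≡15), b=41^1·(≡40) mod 41; (15|41)=-1, (40|41)=+1; (−1)^{0·1·20}·(-1)^1·(+1)^0 = -1.
v=3: a=3^2·(≡1), b=3^-4·(≡2) mod 3; (1|3)=+1, (2|3)=-1; (−1)^{2·-4·1}·(+1)^-4·(-1)^2 = +1.
v=5: a=5^1·(≡4), b=5^-2·(≡4) mod 5; (4|5)=+1, (4|5)=+1; (−1)^{1·-2·2}·(+1)^-2·(+1)^1 = +1.
(-623645, 41 / ℚ) ramifies at {11, 17, 29, 41}: a division algebra.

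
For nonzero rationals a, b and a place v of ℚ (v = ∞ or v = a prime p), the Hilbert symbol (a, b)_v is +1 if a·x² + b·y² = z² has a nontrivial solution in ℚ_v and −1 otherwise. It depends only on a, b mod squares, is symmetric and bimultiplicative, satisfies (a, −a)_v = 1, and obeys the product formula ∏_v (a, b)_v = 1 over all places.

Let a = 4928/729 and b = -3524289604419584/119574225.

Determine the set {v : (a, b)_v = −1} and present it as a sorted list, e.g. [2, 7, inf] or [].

(a, b) ≡ (77, -53669) mod (ℚ^×)²; places V = {2, 3, 5, 7, 11, 13, 17, 41, ∞}.
(a,b)_11: α=1, u≡10; β=3, v≡9 (mod 11); (10|11)=-1, (9|11)=+1; sign (−1)^1·-1^3·+1^1 = +1.
(a,b)_13: α=0, u≡1; β=2, v≡6 (mod 13); (1|13)=+1, (6|13)=-1; sign (−1)^0·+1^2·-1^0 = +1.
(a,b)_41: α=0, u≡31; β=1, v≡11 (mod 41); (31|41)=+1, (11|41)=-1; sign (−1)^0·+1^1·-1^0 = +1.
(a,b)_∞: sgn(77)=+, sgn(-53669)=−, so +1.
(a,b)_3: α=-6, u≡2; β=-14, v≡1 (mod 3); (2|3)=-1, (1|3)=+1; sign (−1)^0·-1^-14·+1^-6 = +1.
(a,b)_7: α=1, u≡4; β=3, v≡6 (mod 7); (4|7)=+1, (6|7)=-1; sign (−1)^1·+1^3·-1^1 = +1.
(a,b)_2: α=6, β=16; u≡5, v≡3 (mod 8); ε(u)ε(v)=0·1, αω(v)=6·1, βω(u)=16·1; sum ≡ 0  ⇒  +1.
(a,b)_5: α=0, u≡2; β=-2, v≡4 (mod 5); (2|5)=-1, (4|5)=+1; sign (−1)^0·-1^-2·+1^0 = +1.
(a,b)_17: α=0, u≡1; β=1, v≡14 (mod 17); (1|17)=+1, (14|17)=-1; sign (−1)^0·+1^1·-1^0 = +1.
Ram(a, b) = ∅: the form 77·x² + -53669·y² − z² is isotropic over every ℚ_v, so by Hasse–Minkowski it is isotropic over ℚ.

[]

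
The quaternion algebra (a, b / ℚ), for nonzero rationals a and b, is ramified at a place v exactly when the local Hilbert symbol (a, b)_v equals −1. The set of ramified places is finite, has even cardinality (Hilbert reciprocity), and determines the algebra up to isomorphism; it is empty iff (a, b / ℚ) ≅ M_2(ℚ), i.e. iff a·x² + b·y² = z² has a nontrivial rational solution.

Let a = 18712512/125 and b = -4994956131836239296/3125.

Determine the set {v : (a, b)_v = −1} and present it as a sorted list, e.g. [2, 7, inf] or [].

(a, b) ≡ (3315, -195) mod (ℚ^×)²; places V = {2, 3, 5, 7, 13, 17, ∞}.
(a,b)_13: α=1, u≡8; β=3, v≡8 (mod 13); (8|13)=-1, (8|13)=-1; sign (−1)^0·-1^3·-1^1 = +1.
(a,b)_5: α=-3, u≡2; β=-5, v≡4 (mod 5); (2|5)=-1, (4|5)=+1; sign (−1)^0·-1^-5·+1^-3 = -1.
(a,b)_∞: sgn(3315)=+, sgn(-195)=−, so +1.
(a,b)_7: α=2, u≡4; β=4, v≡2 (mod 7); (4|7)=+1, (2|7)=+1; sign (−1)^0·+1^4·+1^2 = +1.
(a,b)_3: α=3, u≡1; β=11, v≡1 (mod 3); (1|3)=+1, (1|3)=+1; sign (−1)^1·+1^11·+1^3 = -1.
(a,b)_2: α=6, β=6; u≡3, v≡5 (mod 8); ε(u)ε(v)=1·0, αω(v)=6·1, βω(u)=6·1; sum ≡ 0  ⇒  +1.
(a,b)_17: α=1, u≡9; β=4, v≡15 (mod 17); (9|17)=+1, (15|17)=+1; sign (−1)^0·+1^4·+1^1 = +1.
|Ram(3315, -195)| = 2, even; anisotropic at {3, 5}.

[3, 5]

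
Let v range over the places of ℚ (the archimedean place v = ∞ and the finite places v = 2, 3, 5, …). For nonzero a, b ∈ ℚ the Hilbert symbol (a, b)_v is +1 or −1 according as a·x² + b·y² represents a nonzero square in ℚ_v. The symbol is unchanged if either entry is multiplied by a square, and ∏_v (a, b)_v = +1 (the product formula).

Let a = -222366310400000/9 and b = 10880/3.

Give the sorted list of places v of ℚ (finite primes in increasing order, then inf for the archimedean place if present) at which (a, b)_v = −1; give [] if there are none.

[2, 17]

(a, b) ≡ (-65, 510) mod (ℚ^×)²; places V = {2, 3, 5, 13, 17, ∞}.
(a,b)_5: α=5, u≡3; β=1, v≡2 (mod 5); (3|5)=-1, (2|5)=-1; sign (−1)^0·-1^1·-1^5 = +1.
(a,b)_∞: sgn(-65)=−, sgn(510)=+, so +1.
(a,b)_2: α=16, β=7; u≡7, v≡7 (mod 8); ε(u)ε(v)=1·1, αω(v)=16·0, βω(u)=7·0; sum ≡ 1  ⇒  -1.
(a,b)_17: α=4, u≡10; β=1, v≡15 (mod 17); (10|17)=-1, (15|17)=+1; sign (−1)^0·-1^1·+1^4 = -1.
(a,b)_3: α=-2, u≡1; β=-1, v≡2 (mod 3); (1|3)=+1, (2|3)=-1; sign (−1)^0·+1^-1·-1^-2 = +1.
(a,b)_13: α=1, u≡11; β=0, v≡4 (mod 13); (11|13)=-1, (4|13)=+1; sign (−1)^0·-1^0·+1^1 = +1.
|Ram(-65, 510)| = 2, even; anisotropic at {2, 17}.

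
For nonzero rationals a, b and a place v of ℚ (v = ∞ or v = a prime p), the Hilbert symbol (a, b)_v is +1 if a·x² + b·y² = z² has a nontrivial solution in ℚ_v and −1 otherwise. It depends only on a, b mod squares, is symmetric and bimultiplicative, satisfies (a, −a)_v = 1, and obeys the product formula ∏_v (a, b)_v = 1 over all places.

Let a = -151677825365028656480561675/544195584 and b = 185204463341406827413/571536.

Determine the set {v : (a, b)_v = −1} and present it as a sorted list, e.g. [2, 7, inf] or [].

(a, b) ≡ (-626603, 42253) mod (ℚ^×)²; places V = {2, 3, 5, 7, 17, 29, 31, 41, 43, 47, ∞}.
(a,b)_47: α=6, u≡6; β=5, v≡8 (mod 47); (6|47)=+1, (8|47)=+1; sign (−1)^0·+1^5·+1^6 = +1.
(a,b)_5: α=2, u≡2; β=0, v≡3 (mod 5); (2|5)=-1, (3|5)=-1; sign (−1)^0·-1^0·-1^2 = +1.
(a,b)_41: α=3, u≡18; β=2, v≡39 (mod 41); (18|41)=+1, (39|41)=+1; sign (−1)^0·+1^2·+1^3 = +1.
(a,b)_7: α=0, u≡1; β=-2, v≡2 (mod 7); (1|7)=+1, (2|7)=+1; sign (−1)^0·+1^-2·+1^0 = +1.
(a,b)_29: α=1, u≡11; β=1, v≡20 (mod 29); (11|29)=-1, (20|29)=+1; sign (−1)^0·-1^1·+1^1 = -1.
(a,b)_31: α=1, u≡29; β=1, v≡15 (mod 31); (29|31)=-1, (15|31)=-1; sign (−1)^1·-1^1·-1^1 = -1.
(a,b)_2: α=-10, β=-4; u≡5, v≡5 (mod 8); ε(u)ε(v)=0·0, αω(v)=-10·1, βω(u)=-4·1; sum ≡ 0  ⇒  +1.
(a,b)_17: α=3, u≡12; β=2, v≡1 (mod 17); (12|17)=-1, (1|17)=+1; sign (−1)^0·-1^2·+1^3 = +1.
(a,b)_43: α=2, u≡15; β=2, v≡8 (mod 43); (15|43)=+1, (8|43)=-1; sign (−1)^0·+1^2·-1^2 = +1.
(a,b)_3: α=-12, u≡1; β=-6, v≡1 (mod 3); (1|3)=+1, (1|3)=+1; sign (−1)^0·+1^-6·+1^-12 = +1.
(a,b)_∞: sgn(-626603)=−, sgn(42253)=+, so +1.
Ram(-626603, 42253) = {29, 31}; no ℚ_29-point on the conic.

[29, 31]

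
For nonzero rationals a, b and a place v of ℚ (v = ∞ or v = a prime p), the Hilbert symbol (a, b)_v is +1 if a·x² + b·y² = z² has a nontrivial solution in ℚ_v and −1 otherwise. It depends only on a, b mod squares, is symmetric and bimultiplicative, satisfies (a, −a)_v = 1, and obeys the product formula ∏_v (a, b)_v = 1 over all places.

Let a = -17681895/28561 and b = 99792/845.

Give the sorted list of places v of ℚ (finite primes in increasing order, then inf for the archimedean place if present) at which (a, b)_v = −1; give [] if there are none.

(a, b) ≡ (-55, 385) mod (ℚ^×)²; places V = {2, 3, 5, 7, 11, 13, ∞}.
(a,b)_5: α=1, u≡1; β=-1, v≡3 (mod 5); (1|5)=+1, (3|5)=-1; sign (−1)^0·+1^-1·-1^1 = -1.
(a,b)_11: α=1, u≡8; β=1, v≡7 (mod 11); (8|11)=-1, (7|11)=-1; sign (−1)^1·-1^1·-1^1 = -1.
(a,b)_3: α=8, u≡2; β=4, v≡1 (mod 3); (2|3)=-1, (1|3)=+1; sign (−1)^0·-1^4·+1^8 = +1.
(a,b)_13: α=-4, u≡3; β=-2, v≡6 (mod 13); (3|13)=+1, (6|13)=-1; sign (−1)^0·+1^-2·-1^-4 = +1.
(a,b)_∞: sgn(-55)=−, sgn(385)=+, so +1.
(a,b)_7: α=2, u≡2; β=1, v≡5 (mod 7); (2|7)=+1, (5|7)=-1; sign (−1)^0·+1^1·-1^2 = +1.
(a,b)_2: α=0, β=4; u≡1, v≡1 (mod 8); ε(u)ε(v)=0·0, αω(v)=0·0, βω(u)=4·0; sum ≡ 0  ⇒  +1.
Ram(-55, 385) = {5, 11}; no ℚ_5-point on the conic.

[5, 11]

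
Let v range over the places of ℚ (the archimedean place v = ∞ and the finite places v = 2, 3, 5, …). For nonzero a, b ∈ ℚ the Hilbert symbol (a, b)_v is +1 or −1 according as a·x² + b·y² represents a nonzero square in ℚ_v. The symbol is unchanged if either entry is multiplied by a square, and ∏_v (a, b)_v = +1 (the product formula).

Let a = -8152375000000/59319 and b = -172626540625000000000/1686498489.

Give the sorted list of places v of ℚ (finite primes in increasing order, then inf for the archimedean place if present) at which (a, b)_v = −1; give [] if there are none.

Mod squares: a ≡ -2145, b ≡ -154. Check v ∈ {∞, 2, 3, 5, 7, 11, 13}.
v=5: a=5^9·(≡1), b=5^14·(≡1) mod 5; (1|5)=+1, (1|5)=+1; (−1)^{9·14·2}·(+1)^14·(+1)^9 = +1.
v=2: v_2(a)=6, v_2(b)=9; units ≡ 7, 3 (mod 8); ε·ε+αω+βω = 1·1+6·1+9·0 ≡ 1  ⇒  (a,b)_2 = -1.
v=7: a=7^2·(≡1), b=7^3·(≡5) mod 7; (1|7)=+1, (5|7)=-1; (−1)^{2·3·3}·(+1)^3·(-1)^2 = +1.
v=3: a=3^-3·(≡2), b=3^-10·(≡2) mod 3; (2|3)=-1, (2|3)=-1; (−1)^{-3·-10·1}·(-1)^-10·(-1)^-3 = -1.
v=∞: -2145 < 0 and -154 < 0  ⇒  (a,b)_∞ = -1.
v=11: a=11^3·(≡5), b=11^5·(≡7) mod 11; (5|11)=+1, (7|11)=-1; (−1)^{3·5·5}·(+1)^5·(-1)^3 = +1.
v=13: a=13^-3·(≡3), b=13^-4·(≡2) mod 13; (3|13)=+1, (2|13)=-1; (−1)^{-3·-4·6}·(+1)^-4·(-1)^-3 = -1.
Ram(-2145, -154) = {2, 3, 13, ∞}; no ℚ_2-point on the conic.

[2, 3, 13, inf]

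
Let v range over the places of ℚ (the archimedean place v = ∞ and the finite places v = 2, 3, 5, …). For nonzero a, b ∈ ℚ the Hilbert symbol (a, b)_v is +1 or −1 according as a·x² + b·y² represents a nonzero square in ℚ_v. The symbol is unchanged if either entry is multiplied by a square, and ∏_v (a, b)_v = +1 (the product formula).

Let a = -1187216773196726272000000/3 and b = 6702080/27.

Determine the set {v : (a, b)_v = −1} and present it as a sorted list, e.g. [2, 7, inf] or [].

Mod squares: a ≡ -127281, b ≡ 19635. Check v ∈ {∞, 2, 3, 5, 7, 11, 13, 17, 19, 29}.
v=7: a=7^1·(≡6), b=7^1·(≡6) mod 7; (6|7)=-1, (6|7)=-1; (−1)^{1·1·3}·(-1)^1·(-1)^1 = -1.
v=∞: -127281 < 0 and 19635 > 0  ⇒  (a,b)_∞ = +1.
v=13: a=13^2·(≡6), b=13^0·(≡8) mod 13; (6|13)=-1, (8|13)=-1; (−1)^{2·0·6}·(-1)^0·(-1)^2 = +1.
v=17: a=17^4·(≡1), b=17^1·(≡1) mod 17; (1|17)=+1, (1|17)=+1; (−1)^{4·1·8}·(+1)^1·(+1)^4 = +1.
v=2: v_2(a)=20, v_2(b)=10; units ≡ 7, 3 (mod 8); ε·ε+αω+βω = 1·1+20·1+10·0 ≡ 1  ⇒  (a,b)_2 = -1.
v=3: a=3^-1·(≡2), b=3^-3·(≡2) mod 3; (2|3)=-1, (2|3)=-1; (−1)^{-1·-3·1}·(-1)^-3·(-1)^-1 = -1.
v=19: a=19^1·(≡13), b=19^0·(≡12) mod 19; (13|19)=-1, (12|19)=-1; (−1)^{1·0·9}·(-1)^0·(-1)^1 = -1.
v=11: a=11^3·(≡9), b=11^1·(≡9) mod 11; (9|11)=+1, (9|11)=+1; (−1)^{3·1·5}·(+1)^1·(+1)^3 = -1.
v=29: a=29^1·(≡14), b=29^0·(≡26) mod 29; (14|29)=-1, (26|29)=-1; (−1)^{1·0·14}·(-1)^0·(-1)^1 = -1.
v=5: a=5^6·(≡4), b=5^1·(≡3) mod 5; (4|5)=+1, (3|5)=-1; (−1)^{6·1·2}·(+1)^1·(-1)^6 = +1.
Ram(-127281, 19635) = {2, 3, 7, 11, 19, 29}; no ℚ_2-point on the conic.

[2, 3, 7, 11, 19, 29]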